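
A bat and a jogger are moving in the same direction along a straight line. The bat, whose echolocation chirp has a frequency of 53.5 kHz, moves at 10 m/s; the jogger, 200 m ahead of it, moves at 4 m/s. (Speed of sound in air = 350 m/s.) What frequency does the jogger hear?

The jogger is ahead, so the bat is moving toward it while the jogger is moving away from the bat.
General Doppler shift: f' = f · (v − v_o)/(v − v_s).
f' = 53.5 × (350 − 4)/(350 − 10) = 53.5 × 346/340 ≈ 54.4 kHz.

54.4 kHz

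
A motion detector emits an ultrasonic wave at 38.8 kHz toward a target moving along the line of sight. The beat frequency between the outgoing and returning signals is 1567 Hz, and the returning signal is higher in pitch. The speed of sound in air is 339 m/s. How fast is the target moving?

6.7 m/s

Double Doppler shift off a moving reflector: f₂ = f₀ · (v + u)/(v − u) (u > 0 toward emitter).
Returning signal is higher, so f₂ = f₀ + Δf = 38800 + 1567 = 40367 Hz.
Rearranging, u = v · (f₂ − f₀)/(f₂ + f₀) = 339 × 1567/79167 ≈ 6.7 m/s.
So the target is moving at 6.7 m/s toward the emitter.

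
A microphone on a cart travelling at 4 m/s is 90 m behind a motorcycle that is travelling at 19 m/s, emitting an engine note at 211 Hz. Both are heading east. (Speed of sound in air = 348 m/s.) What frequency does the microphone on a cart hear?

The microphone on a cart is behind, so the motorcycle is moving away from it while the microphone on a cart is moving toward the motorcycle.
With source receding and observer approaching, f' = f · (v + v_o)/(v + v_s).
f' = 211 × (348 + 4)/(348 + 19) = 211 × 352/367 ≈ 202 Hz.

202 Hz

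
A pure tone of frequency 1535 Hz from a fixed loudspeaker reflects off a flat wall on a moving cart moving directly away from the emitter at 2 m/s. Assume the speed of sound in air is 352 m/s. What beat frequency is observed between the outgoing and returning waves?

The flat wall on a moving cart first receives the wave as a moving observer: f₁ = f₀ · (v − u)/v = 1535 × (352 − 2)/352 ≈ 1526.28 Hz.
The reflection then acts as a moving source: f₂ = f₁ · v/(v + u) ≈ 1517.66 Hz.
Equivalently f₂ = f₀ · (v − u)/(v + u).
Beat frequency: |f₂ − f₀| = 2u·f₀/(v + u) = 2 × 2 × 1535/354 ≈ 17.3 Hz.

17.3 Hz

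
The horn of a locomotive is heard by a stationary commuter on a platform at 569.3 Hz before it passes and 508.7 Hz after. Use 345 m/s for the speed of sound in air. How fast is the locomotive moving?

f₁/f₂ = (v + v_s)/(v − v_s), so v_s = v · (f₁ − f₂)/(f₁ + f₂).
v_s = 345 × (569.3 − 508.7)/(569.3 + 508.7) = 345 × 60.6/1078.0 ≈ 19.4 m/s.

19.4 m/s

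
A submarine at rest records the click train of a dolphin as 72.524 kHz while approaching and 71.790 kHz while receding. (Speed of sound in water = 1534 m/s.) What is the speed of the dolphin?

7.8 m/s

f₁/f₂ = (v + v_s)/(v − v_s), so v_s = v · (f₁ − f₂)/(f₁ + f₂).
v_s = 1534 × (72.524 − 71.790)/(72.524 + 71.790) = 1534 × 0.734/144.314 ≈ 7.8 m/s.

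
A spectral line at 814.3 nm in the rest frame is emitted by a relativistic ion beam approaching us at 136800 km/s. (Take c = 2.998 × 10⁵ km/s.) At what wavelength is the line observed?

497.5 nm

β = v/c = 136800/299800 = 0.4563.
Relativistic Doppler for wavelength: λ' = λ₀ · √((1 − β)/(1 + β)).
λ' = 814.3 × √(0.5437/1.4563) = 814.3 × 0.61102 ≈ 497.5 nm.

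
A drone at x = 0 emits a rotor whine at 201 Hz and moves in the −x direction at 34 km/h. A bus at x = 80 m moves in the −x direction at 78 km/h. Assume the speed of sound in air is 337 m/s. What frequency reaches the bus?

34 km/h = 9.444 m/s; 78 km/h = 21.67 m/s.
The observer lies on the +x side, so the source is heading away from the observer and the observer is heading toward the source.
With source receding and observer approaching, f' = f · (v + v_o)/(v + v_s).
f' = 201 × (337 + 21.67)/(337 + 9.444) = 201 × 358.67/346.44 ≈ 208 Hz.

208 Hz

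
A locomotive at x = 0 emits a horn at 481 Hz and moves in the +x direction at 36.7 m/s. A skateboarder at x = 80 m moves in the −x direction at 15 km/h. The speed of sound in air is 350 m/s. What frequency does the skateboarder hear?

544 Hz

15 km/h = 4.167 m/s.
The observer lies on the +x side, so the source is heading toward the observer and the observer is heading toward the source.
Both move, so f' = f · (v + v_o)/(v − v_s).
f' = 481 × (350 + 4.167)/(350 − 36.7) = 481 × 354.17/313.3 ≈ 544 Hz.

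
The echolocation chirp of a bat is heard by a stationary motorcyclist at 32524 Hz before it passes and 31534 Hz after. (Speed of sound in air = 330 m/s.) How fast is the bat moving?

f₁/f₂ = (v + v_s)/(v − v_s), so v_s = v · (f₁ − f₂)/(f₁ + f₂).
v_s = 330 × (32524 − 31534)/(32524 + 31534) = 330 × 990/64058 ≈ 5.1 m/s.

5.1 m/s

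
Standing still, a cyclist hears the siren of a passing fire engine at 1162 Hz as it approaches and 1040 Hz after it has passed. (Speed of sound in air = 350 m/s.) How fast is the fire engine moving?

19.4 m/s

f₁/f₂ = (v + v_s)/(v − v_s), so v_s = v · (f₁ − f₂)/(f₁ + f₂).
v_s = 350 × (1162 − 1040)/(1162 + 1040) = 350 × 122/2202 ≈ 19.4 m/s.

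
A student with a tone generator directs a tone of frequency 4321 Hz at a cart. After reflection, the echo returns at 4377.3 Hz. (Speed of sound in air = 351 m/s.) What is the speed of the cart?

Double Doppler shift off a moving reflector: f₂ = f₀ · (v + u)/(v − u) (u > 0 toward emitter).
Rearranging, u = v · (f₂ − f₀)/(f₂ + f₀) = 351 × 56.3/8698.3 ≈ 2.27 m/s.
So the cart is moving at 2.27 m/s toward the emitter.

2.27 m/s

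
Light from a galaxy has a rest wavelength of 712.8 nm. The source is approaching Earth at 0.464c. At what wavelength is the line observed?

Relativistic Doppler for wavelength: λ' = λ₀ · √((1 − β)/(1 + β)).
λ' = 712.8 × √(0.5360/1.4640) = 712.8 × 0.60508 ≈ 431.3 nm.

431.3 nm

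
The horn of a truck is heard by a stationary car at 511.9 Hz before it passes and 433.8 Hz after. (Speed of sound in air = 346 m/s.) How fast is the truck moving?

f₁/f₂ = (v + v_s)/(v − v_s), so v_s = v · (f₁ − f₂)/(f₁ + f₂).
v_s = 346 × (511.9 − 433.8)/(511.9 + 433.8) = 346 × 78.1/945.7 ≈ 29 m/s.

29 m/s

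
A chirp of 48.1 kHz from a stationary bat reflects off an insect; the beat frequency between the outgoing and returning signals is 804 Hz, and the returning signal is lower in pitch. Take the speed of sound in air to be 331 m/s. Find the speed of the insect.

2.79 m/s

Double Doppler shift off a moving reflector: f₂ = f₀ · (v + u)/(v − u) (u > 0 toward emitter).
Returning signal is lower, so f₂ = f₀ − Δf = 48100 − 804 = 47296 Hz.
Rearranging, u = v · (f₂ − f₀)/(f₂ + f₀) = 331 × -804/95396 ≈ -2.79 m/s.
So the insect is moving at 2.79 m/s away from the emitter.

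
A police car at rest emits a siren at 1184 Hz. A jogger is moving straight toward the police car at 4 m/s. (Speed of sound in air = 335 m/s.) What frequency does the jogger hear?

1198 Hz

Moving observer, stationary source: f' = f · (v + v_o)/v.
f' = 1184 × (335 + 4)/335 = 1184 × 339/335 ≈ 1198 Hz.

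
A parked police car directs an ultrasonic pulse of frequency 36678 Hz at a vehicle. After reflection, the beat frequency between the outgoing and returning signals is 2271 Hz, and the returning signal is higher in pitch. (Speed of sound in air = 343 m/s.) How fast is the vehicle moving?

Double Doppler shift off a moving reflector: f₂ = f₀ · (v + u)/(v − u) (u > 0 toward emitter).
Returning signal is higher, so f₂ = f₀ + Δf = 36678 + 2271 = 38949 Hz.
Rearranging, u = v · (f₂ − f₀)/(f₂ + f₀) = 343 × 2271/75627 ≈ 10.3 m/s.
So the vehicle is moving at 10.3 m/s toward the emitter.

10.3 m/s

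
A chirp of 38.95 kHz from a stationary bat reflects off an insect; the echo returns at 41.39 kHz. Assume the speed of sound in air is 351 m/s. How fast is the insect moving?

Double Doppler shift off a moving reflector: f₂ = f₀ · (v + u)/(v − u) (u > 0 toward emitter).
Rearranging, u = v · (f₂ − f₀)/(f₂ + f₀) = 351 × 2.44/80.34 ≈ 10.7 m/s.
So the insect is moving at 10.7 m/s toward the emitter.

10.7 m/s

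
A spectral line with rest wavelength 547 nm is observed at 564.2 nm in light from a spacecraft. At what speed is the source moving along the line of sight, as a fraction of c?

λ'/λ₀ = 1.0314 > 1 (redshift), so the source is receding.
λ'/λ₀ = √((1 + β)/(1 − β)) for a receding source ⇒ β = (r² − 1)/(r² + 1) with r = λ'/λ₀.
β = (1.0639 − 1)/(1.0639 + 1) ≈ 0.031.

0.031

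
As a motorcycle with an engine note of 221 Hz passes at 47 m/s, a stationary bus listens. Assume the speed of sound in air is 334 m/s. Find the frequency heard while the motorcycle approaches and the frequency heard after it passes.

257 Hz approaching; 194 Hz receding

Approaching: f₁ = f · v/(v − v_s) = 221 × 334/287 ≈ 257 Hz.
Receding: f₂ = f · v/(v + v_s) = 221 × 334/381 ≈ 194 Hz.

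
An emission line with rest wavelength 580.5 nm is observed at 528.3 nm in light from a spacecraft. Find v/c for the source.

0.094

λ'/λ₀ = 0.9101 < 1 (blueshift), so the source is approaching.
λ'/λ₀ = √((1 − β)/(1 + β)) for an approaching source ⇒ β = (1 − r²)/(1 + r²) with r = λ'/λ₀.
β = (1 − 0.8282)/(1 + 0.8282) ≈ 0.094.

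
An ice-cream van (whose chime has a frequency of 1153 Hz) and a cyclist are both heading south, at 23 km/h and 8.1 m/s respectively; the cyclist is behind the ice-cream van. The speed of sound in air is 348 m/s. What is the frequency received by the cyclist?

23 km/h = 6.389 m/s.
The cyclist is behind, so the ice-cream van is moving away from it while the cyclist is moving toward the ice-cream van.
General Doppler shift: f' = f · (v + v_o)/(v + v_s).
f' = 1153 × (348 + 8.1)/(348 + 6.389) = 1153 × 356.1/354.39 ≈ 1159 Hz.

1159 Hz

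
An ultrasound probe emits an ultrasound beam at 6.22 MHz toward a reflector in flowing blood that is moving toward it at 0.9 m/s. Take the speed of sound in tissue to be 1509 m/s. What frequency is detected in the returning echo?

6.227 MHz

The reflector in flowing blood first receives the wave as a moving observer: f₁ = f₀ · (v + u)/v = 6.22 × (1509 + 0.9)/1509 ≈ 6.224 MHz.
The reflection then acts as a moving source: f₂ = f₁ · v/(v − u) ≈ 6.227 MHz.
Equivalently f₂ = f₀ · (v + u)/(v − u).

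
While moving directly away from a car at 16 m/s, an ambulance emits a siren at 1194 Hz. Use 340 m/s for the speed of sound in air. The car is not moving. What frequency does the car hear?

Moving source, stationary observer: f' = f · v/(v + v_s) since the source is receding.
f' = 1194 × 340/(340 + 16) = 1194 × 340/356 ≈ 1140 Hz.

1140 Hz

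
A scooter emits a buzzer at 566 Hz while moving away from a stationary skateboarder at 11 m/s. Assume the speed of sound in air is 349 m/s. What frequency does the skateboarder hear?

With the source moving away from a stationary observer, f' = f · v/(v + v_s).
f' = 566 × 349/(349 + 11) = 566 × 349/360 ≈ 549 Hz.

549 Hz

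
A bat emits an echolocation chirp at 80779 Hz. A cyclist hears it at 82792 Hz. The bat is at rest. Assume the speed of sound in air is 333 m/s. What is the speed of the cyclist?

f' > f, so the cyclist is approaching.
f' = f · (v + v_o)/v ⇒ v_o = v · |f'/f − 1|.
v_o = 333 × |82792/80779 − 1| = 333 × 0.02492 ≈ 8.3 m/s.

8.3 m/s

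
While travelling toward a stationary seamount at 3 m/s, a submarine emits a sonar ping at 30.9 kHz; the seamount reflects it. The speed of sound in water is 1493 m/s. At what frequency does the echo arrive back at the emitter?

31.0 kHz

The seamount receives the sound from a moving source: f₁ = f₀ · v/(v − v_e) = 30.9 × 1493/1490 ≈ 31.0 kHz.
On the return leg the submarine is a moving observer: f₂ = f₁ · (v + v_e)/v = 31.0 × 1496/1493 ≈ 31.0 kHz.
Equivalently f₂ = f₀ · (v + v_e)/(v − v_e).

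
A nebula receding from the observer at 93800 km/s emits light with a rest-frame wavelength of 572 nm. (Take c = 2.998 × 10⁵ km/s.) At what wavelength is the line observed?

β = v/c = 93800/299800 = 0.3129.
Relativistic Doppler for wavelength: λ' = λ₀ · √((1 + β)/(1 − β)).
λ' = 572 × √(1.3129/0.6871) = 572 × 1.38227 ≈ 790.7 nm.

790.7 nm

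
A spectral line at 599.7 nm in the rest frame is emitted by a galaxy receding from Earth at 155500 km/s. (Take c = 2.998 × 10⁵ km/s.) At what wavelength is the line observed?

1065.2 nm

β = v/c = 155500/299800 = 0.5187.
Relativistic Doppler for wavelength: λ' = λ₀ · √((1 + β)/(1 − β)).
λ' = 599.7 × √(1.5187/0.4813) = 599.7 × 1.77630 ≈ 1065.2 nm.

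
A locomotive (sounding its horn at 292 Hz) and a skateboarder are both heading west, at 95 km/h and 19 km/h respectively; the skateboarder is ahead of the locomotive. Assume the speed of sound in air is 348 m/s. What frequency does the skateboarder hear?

95 km/h = 26.39 m/s; 19 km/h = 5.278 m/s.
The skateboarder is ahead, so the locomotive is moving toward it while the skateboarder is moving away from the locomotive.
General Doppler shift: f' = f · (v − v_o)/(v − v_s).
f' = 292 × (348 − 5.278)/(348 − 26.39) = 292 × 342.72/321.61 ≈ 311 Hz.

311 Hz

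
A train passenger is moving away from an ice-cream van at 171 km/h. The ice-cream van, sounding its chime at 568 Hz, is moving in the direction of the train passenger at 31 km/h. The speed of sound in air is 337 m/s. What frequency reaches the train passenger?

31 km/h = 8.611 m/s; 171 km/h = 47.5 m/s.
With source approaching and observer receding, f' = f · (v − v_o)/(v − v_s).
f' = 568 × (337 − 47.5)/(337 − 8.611) = 568 × 289.5/328.39 ≈ 501 Hz.

501 Hz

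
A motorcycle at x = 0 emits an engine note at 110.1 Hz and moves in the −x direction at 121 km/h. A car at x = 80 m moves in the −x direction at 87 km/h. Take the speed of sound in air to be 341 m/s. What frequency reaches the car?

121 km/h = 33.61 m/s; 87 km/h = 24.17 m/s.
The observer lies on the +x side, so the source is heading away from the observer and the observer is heading toward the source.
Both move, so f' = f · (v + v_o)/(v + v_s).
f' = 110.1 × (341 + 24.17)/(341 + 33.61) = 110.1 × 365.17/374.61 ≈ 107 Hz.

107 Hz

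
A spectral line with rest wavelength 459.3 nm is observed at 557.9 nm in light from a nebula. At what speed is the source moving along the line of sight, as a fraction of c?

λ'/λ₀ = 1.2147 > 1 (redshift), so the source is receding.
λ'/λ₀ = √((1 + β)/(1 − β)) for a receding source ⇒ β = (r² − 1)/(r² + 1) with r = λ'/λ₀.
β = (1.4754 − 1)/(1.4754 + 1) ≈ 0.192.

0.192c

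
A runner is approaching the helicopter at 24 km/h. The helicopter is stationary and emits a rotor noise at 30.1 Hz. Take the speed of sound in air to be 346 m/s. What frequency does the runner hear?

30.7 Hz

24 km/h = 6.667 m/s.
Only the observer moves, toward the source, so f' = f · (v + v_o)/v.
f' = 30.1 × (346 + 6.667)/346 = 30.1 × 352.67/346 ≈ 30.7 Hz.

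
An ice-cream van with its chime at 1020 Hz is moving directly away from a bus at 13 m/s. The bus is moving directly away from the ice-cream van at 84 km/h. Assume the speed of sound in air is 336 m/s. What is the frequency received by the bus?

914 Hz

84 km/h = 23.33 m/s.
With source receding and observer receding, f' = f · (v − v_o)/(v + v_s).
f' = 1020 × (336 − 23.33)/(336 + 13) = 1020 × 312.67/349 ≈ 914 Hz.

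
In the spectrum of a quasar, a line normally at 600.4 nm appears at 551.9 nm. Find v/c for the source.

0.084c

λ'/λ₀ = 0.9192 < 1 (blueshift), so the source is approaching.
λ'/λ₀ = √((1 − β)/(1 + β)) for an approaching source ⇒ β = (1 − r²)/(1 + r²) with r = λ'/λ₀.
β = (1 − 0.8450)/(1 + 0.8450) ≈ 0.084.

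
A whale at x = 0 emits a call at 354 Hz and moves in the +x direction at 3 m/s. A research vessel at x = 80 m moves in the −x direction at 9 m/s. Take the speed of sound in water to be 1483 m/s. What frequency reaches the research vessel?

The observer lies on the +x side, so the source is heading toward the observer and the observer is heading toward the source.
General Doppler shift: f' = f · (v + v_o)/(v − v_s).
f' = 354 × (1483 + 9)/(1483 − 3) = 354 × 1492/1480 ≈ 357 Hz.

357 Hz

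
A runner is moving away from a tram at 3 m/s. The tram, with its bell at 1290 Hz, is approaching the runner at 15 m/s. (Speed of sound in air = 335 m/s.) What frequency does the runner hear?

Both move, so f' = f · (v − v_o)/(v − v_s).
f' = 1290 × (335 − 3)/(335 − 15) = 1290 × 332/320 ≈ 1338 Hz.

1338 Hz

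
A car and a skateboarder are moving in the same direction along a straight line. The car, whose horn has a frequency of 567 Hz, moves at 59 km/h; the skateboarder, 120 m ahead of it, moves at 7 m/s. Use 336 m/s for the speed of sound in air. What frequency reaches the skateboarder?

584 Hz

59 km/h = 16.39 m/s.
The skateboarder is ahead, so the car is moving toward it while the skateboarder is moving away from the car.
Both move, so f' = f · (v − v_o)/(v − v_s).
f' = 567 × (336 − 7)/(336 − 16.39) = 567 × 329/319.61 ≈ 584 Hz.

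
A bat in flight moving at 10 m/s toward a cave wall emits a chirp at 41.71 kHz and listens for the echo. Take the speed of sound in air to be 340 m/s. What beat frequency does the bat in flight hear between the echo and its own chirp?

2528 Hz

The cave wall receives the sound from a moving source: f₁ = f₀ · v/(v − v_e) = 41.71 × 340/330 ≈ 42.97 kHz.
On the return leg the bat in flight is a moving observer: f₂ = f₁ · (v + v_e)/v = 42.97 × 350/340 ≈ 44.24 kHz.
Beat against the emitted tone (with f₀ = 41710 Hz): |f₂ − f₀| = 2v_e·f₀/(v − v_e) = 2 × 10 × 41710/330 ≈ 2528 Hz.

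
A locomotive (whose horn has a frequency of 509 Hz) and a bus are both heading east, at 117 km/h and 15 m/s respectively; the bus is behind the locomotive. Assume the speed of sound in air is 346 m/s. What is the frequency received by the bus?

117 km/h = 32.5 m/s.
The bus is behind, so the locomotive is moving away from it while the bus is moving toward the locomotive.
Both move, so f' = f · (v + v_o)/(v + v_s).
f' = 509 × (346 + 15)/(346 + 32.5) = 509 × 361/378.5 ≈ 485 Hz.

485 Hz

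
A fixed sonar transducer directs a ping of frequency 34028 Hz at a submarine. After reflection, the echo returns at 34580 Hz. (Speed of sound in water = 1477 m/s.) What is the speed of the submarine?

Double Doppler shift off a moving reflector: f₂ = f₀ · (v + u)/(v − u) (u > 0 toward emitter).
Rearranging, u = v · (f₂ − f₀)/(f₂ + f₀) = 1477 × 552/68608 ≈ 11.9 m/s.
So the submarine is moving at 11.9 m/s toward the emitter.

11.9 m/s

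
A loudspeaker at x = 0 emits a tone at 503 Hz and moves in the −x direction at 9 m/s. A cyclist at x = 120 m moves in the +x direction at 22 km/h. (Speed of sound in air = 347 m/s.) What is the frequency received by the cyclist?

482 Hz

22 km/h = 6.111 m/s.
The observer lies on the +x side, so the source is heading away from the observer and the observer is heading away from the source.
Both move, so f' = f · (v − v_o)/(v + v_s).
f' = 503 × (347 − 6.111)/(347 + 9) = 503 × 340.89/356 ≈ 482 Hz.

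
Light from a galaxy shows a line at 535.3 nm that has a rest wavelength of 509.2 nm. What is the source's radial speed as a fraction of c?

λ'/λ₀ = 1.0513 > 1 (redshift), so the source is receding.
λ'/λ₀ = √((1 + β)/(1 − β)) for a receding source ⇒ β = (r² − 1)/(r² + 1) with r = λ'/λ₀.
β = (1.1051 − 1)/(1.1051 + 1) ≈ 0.050.

0.050c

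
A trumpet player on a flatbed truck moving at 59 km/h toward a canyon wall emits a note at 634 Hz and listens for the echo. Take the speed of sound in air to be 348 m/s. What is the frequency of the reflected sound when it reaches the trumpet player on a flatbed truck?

59 km/h = 16.39 m/s.
The canyon wall receives the sound from a moving source: f₁ = f₀ · v/(v − v_e) = 634 × 348/331.61 ≈ 665 Hz.
On the return leg the trumpet player on a flatbed truck is a moving observer: f₂ = f₁ · (v + v_e)/v = 665 × 364.39/348 ≈ 697 Hz.
Equivalently f₂ = f₀ · (v + v_e)/(v − v_e).

697 Hz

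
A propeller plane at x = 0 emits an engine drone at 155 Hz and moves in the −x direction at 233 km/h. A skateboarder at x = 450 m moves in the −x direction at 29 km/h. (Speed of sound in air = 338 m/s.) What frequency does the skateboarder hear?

233 km/h = 64.72 m/s; 29 km/h = 8.056 m/s.
The observer lies on the +x side, so the source is heading away from the observer and the observer is heading toward the source.
Both move, so f' = f · (v + v_o)/(v + v_s).
f' = 155 × (338 + 8.056)/(338 + 64.72) = 155 × 346.06/402.72 ≈ 133 Hz.

133 Hz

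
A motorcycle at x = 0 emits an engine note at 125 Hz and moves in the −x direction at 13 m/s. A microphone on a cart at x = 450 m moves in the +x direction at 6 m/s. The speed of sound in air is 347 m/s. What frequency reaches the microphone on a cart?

118 Hz

The observer lies on the +x side, so the source is heading away from the observer and the observer is heading away from the source.
Both move, so f' = f · (v − v_o)/(v + v_s).
f' = 125 × (347 − 6)/(347 + 13) = 125 × 341/360 ≈ 118 Hz.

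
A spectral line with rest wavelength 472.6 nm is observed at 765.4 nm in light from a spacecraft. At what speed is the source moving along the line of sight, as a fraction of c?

0.448c

λ'/λ₀ = 1.6196 > 1 (redshift), so the source is receding.
λ'/λ₀ = √((1 + β)/(1 − β)) for a receding source ⇒ β = (r² − 1)/(r² + 1) with r = λ'/λ₀.
β = (2.6229 − 1)/(2.6229 + 1) ≈ 0.448.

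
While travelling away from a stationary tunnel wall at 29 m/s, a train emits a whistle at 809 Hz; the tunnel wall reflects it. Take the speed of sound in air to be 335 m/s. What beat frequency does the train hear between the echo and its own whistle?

129 Hz

The tunnel wall receives the sound from a moving source: f₁ = f₀ · v/(v + v_e) = 809 × 335/364 ≈ 744.5 Hz.
On the return leg the train is a moving observer: f₂ = f₁ · (v − v_e)/v = 744.5 × 306/335 ≈ 680.1 Hz.
Beat against the emitted tone: |f₂ − f₀| = 2v_e·f₀/(v + v_e) = 2 × 29 × 809/364 ≈ 129 Hz.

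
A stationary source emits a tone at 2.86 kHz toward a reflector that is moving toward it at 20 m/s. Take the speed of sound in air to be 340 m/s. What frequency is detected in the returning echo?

The reflector first receives the wave as a moving observer: f₁ = f₀ · (v + u)/v = 2.86 × (340 + 20)/340 ≈ 3.03 kHz.
The reflection then acts as a moving source: f₂ = f₁ · v/(v − u) ≈ 3.22 kHz.

3.22 kHz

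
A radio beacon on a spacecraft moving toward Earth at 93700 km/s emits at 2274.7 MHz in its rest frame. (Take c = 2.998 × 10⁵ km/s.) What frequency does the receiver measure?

β = v/c = 93700/299800 = 0.3125.
Relativistic Doppler for frequency: f' = f₀ · √((1 + β)/(1 − β)).
f' = 2274.7 × √(1.3125/0.6875) = 2274.7 × 1.38176 ≈ 3143.1 MHz.

3143.1 MHz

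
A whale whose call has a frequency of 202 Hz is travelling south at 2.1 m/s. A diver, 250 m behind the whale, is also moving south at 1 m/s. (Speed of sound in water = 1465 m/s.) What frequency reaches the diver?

202 Hz

The diver is behind, so the whale is moving away from it while the diver is moving toward the whale.
With source receding and observer approaching, f' = f · (v + v_o)/(v + v_s).
f' = 202 × (1465 + 1)/(1465 + 2.1) = 202 × 1466/1467.1 ≈ 202 Hz.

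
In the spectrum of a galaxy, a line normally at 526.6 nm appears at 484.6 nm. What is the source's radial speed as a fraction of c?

0.083c

λ'/λ₀ = 0.9202 < 1 (blueshift), so the source is approaching.
λ'/λ₀ = √((1 − β)/(1 + β)) for an approaching source ⇒ β = (1 − r²)/(1 + r²) with r = λ'/λ₀.
β = (1 − 0.8468)/(1 + 0.8468) ≈ 0.083.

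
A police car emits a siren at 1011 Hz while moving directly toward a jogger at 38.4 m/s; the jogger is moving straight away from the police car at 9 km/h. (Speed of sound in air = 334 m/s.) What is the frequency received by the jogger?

9 km/h = 2.5 m/s.
Both move, so f' = f · (v − v_o)/(v − v_s).
f' = 1011 × (334 − 2.5)/(334 − 38.4) = 1011 × 331.5/295.6 ≈ 1134 Hz.

1134 Hz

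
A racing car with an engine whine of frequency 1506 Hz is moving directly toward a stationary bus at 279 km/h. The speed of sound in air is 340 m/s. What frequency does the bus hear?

279 km/h = 77.5 m/s.
With the source moving toward a stationary observer, f' = f · v/(v − v_s).
f' = 1506 × 340/(340 − 77.5) = 1506 × 340/262.5 ≈ 1951 Hz.

1951 Hz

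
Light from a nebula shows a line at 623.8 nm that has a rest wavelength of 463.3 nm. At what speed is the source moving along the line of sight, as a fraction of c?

λ'/λ₀ = 1.3464 > 1 (redshift), so the source is receding.
λ'/λ₀ = √((1 + β)/(1 − β)) for a receding source ⇒ β = (r² − 1)/(r² + 1) with r = λ'/λ₀.
β = (1.8129 − 1)/(1.8129 + 1) ≈ 0.289.

0.289c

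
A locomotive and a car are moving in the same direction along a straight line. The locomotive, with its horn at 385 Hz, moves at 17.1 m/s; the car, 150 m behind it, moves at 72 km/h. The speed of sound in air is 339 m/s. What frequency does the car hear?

388 Hz

72 km/h = 20 m/s.
The car is behind, so the locomotive is moving away from it while the car is moving toward the locomotive.
Both move, so f' = f · (v + v_o)/(v + v_s).
f' = 385 × (339 + 20)/(339 + 17.1) = 385 × 359/356.1 ≈ 388 Hz.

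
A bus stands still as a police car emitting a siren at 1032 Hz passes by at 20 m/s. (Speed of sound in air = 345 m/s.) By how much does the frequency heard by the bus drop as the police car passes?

120 Hz

Approaching: f₁ = f · v/(v − v_s) = 1032 × 345/325 ≈ 1096 Hz.
Receding: f₂ = f · v/(v + v_s) = 1032 × 345/365 ≈ 975 Hz.
Drop: f₁ − f₂ = 2f·v·v_s/(v² − v_s²) = 2 × 1032 × 345 × 20/(345² − 20²) ≈ 120 Hz.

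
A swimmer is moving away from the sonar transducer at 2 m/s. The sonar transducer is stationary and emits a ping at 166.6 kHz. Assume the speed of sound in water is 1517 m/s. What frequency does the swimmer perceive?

Only the observer moves, away from the source, so f' = f · (v − v_o)/v.
f' = 166.6 × (1517 − 2)/1517 = 166.6 × 1515/1517 ≈ 166.4 kHz.

166.4 kHz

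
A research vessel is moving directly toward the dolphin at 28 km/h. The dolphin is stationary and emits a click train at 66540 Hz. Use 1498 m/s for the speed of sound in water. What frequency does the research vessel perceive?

66885 Hz

28 km/h = 7.778 m/s.
Moving observer, stationary source: f' = f · (v + v_o)/v.
f' = 66540 × (1498 + 7.778)/1498 = 66540 × 1505.8/1498 ≈ 66885 Hz.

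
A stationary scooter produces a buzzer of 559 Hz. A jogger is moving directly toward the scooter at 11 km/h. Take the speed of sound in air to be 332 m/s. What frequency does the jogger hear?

11 km/h = 3.056 m/s.
Only the observer moves, toward the source, so f' = f · (v + v_o)/v.
f' = 559 × (332 + 3.056)/332 = 559 × 335.06/332 ≈ 564 Hz.

564 Hz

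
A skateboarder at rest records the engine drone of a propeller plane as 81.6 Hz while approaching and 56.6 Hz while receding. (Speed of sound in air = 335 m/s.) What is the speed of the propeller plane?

f₁/f₂ = (v + v_s)/(v − v_s), so v_s = v · (f₁ − f₂)/(f₁ + f₂).
v_s = 335 × (81.6 − 56.6)/(81.6 + 56.6) = 335 × 25.0/138.2 ≈ 61 m/s.

61 m/s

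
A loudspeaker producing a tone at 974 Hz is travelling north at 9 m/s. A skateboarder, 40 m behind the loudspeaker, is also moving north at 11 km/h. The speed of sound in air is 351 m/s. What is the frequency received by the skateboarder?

11 km/h = 3.056 m/s.
The skateboarder is behind, so the loudspeaker is moving away from it while the skateboarder is moving toward the loudspeaker.
General Doppler shift: f' = f · (v + v_o)/(v + v_s).
f' = 974 × (351 + 3.056)/(351 + 9) = 974 × 354.06/360 ≈ 958 Hz.

958 Hz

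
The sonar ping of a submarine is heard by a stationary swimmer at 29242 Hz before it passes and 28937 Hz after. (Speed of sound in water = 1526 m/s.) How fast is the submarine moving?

f₁/f₂ = (v + v_s)/(v − v_s), so v_s = v · (f₁ − f₂)/(f₁ + f₂).
v_s = 1526 × (29242 − 28937)/(29242 + 28937) = 1526 × 305/58179 ≈ 8.0 m/s.

8.0 m/s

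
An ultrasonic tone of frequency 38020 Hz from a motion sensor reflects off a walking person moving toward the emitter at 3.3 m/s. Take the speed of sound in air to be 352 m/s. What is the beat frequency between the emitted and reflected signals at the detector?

The walking person first receives the wave as a moving observer: f₁ = f₀ · (v + u)/v = 38020 × (352 + 3.3)/352 ≈ 38376 Hz.
The reflection then acts as a moving source: f₂ = f₁ · v/(v − u) ≈ 38740 Hz.
Beat frequency: |f₂ − f₀| = 2u·f₀/(v − u) = 2 × 3.3 × 38020/348.7 ≈ 720 Hz.

720 Hz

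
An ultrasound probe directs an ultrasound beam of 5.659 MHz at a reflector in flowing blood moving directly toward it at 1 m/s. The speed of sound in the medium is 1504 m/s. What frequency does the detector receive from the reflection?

5.667 MHz

The reflector in flowing blood first receives the wave as a moving observer: f₁ = f₀ · (v + u)/v = 5.659 × (1504 + 1)/1504 ≈ 5.663 MHz.
On reflection it acts as a source moving toward the stationary detector: f₂ = f₁ · v/(v − u) = 5.663 × 1504/1503 ≈ 5.667 MHz.
Equivalently f₂ = f₀ · (v + u)/(v − u).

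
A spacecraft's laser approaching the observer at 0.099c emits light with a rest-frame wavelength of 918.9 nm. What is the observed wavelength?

832.0 nm

Relativistic Doppler for wavelength: λ' = λ₀ · √((1 − β)/(1 + β)).
λ' = 918.9 × √(0.9010/1.0990) = 918.9 × 0.90545 ≈ 832.0 nm.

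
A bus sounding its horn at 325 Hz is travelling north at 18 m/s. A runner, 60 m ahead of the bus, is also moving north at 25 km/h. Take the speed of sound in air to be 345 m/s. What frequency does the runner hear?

336 Hz

25 km/h = 6.944 m/s.
The runner is ahead, so the bus is moving toward it while the runner is moving away from the bus.
General Doppler shift: f' = f · (v − v_o)/(v − v_s).
f' = 325 × (345 − 6.944)/(345 − 18) = 325 × 338.06/327 ≈ 336 Hz.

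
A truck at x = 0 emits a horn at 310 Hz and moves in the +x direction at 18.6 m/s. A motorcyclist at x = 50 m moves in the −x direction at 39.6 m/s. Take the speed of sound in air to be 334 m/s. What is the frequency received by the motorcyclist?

The observer lies on the +x side, so the source is heading toward the observer and the observer is heading toward the source.
Both move, so f' = f · (v + v_o)/(v − v_s).
f' = 310 × (334 + 39.6)/(334 − 18.6) = 310 × 373.6/315.4 ≈ 367 Hz.

367 Hz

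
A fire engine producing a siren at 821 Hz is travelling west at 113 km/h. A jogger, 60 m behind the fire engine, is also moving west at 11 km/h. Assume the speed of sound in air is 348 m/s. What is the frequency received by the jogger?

113 km/h = 31.39 m/s; 11 km/h = 3.056 m/s.
The jogger is behind, so the fire engine is moving away from it while the jogger is moving toward the fire engine.
Both move, so f' = f · (v + v_o)/(v + v_s).
f' = 821 × (348 + 3.056)/(348 + 31.39) = 821 × 351.06/379.39 ≈ 760 Hz.

760 Hz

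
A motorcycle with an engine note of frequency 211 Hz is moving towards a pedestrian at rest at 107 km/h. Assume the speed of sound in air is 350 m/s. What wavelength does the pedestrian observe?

1.52 m

107 km/h = 29.72 m/s.
Only the source moves, toward the listener, so f' = f · v/(v − v_s).
f' = 211 × 350/(350 − 29.72) ≈ 231 Hz.
λ' = v/f' = 350/230.581 ≈ 1.52 m.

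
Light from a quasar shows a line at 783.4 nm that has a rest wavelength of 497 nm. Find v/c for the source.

0.426

λ'/λ₀ = 1.5763 > 1 (redshift), so the source is receding.
λ'/λ₀ = √((1 + β)/(1 − β)) for a receding source ⇒ β = (r² − 1)/(r² + 1) with r = λ'/λ₀.
β = (2.4846 − 1)/(2.4846 + 1) ≈ 0.426.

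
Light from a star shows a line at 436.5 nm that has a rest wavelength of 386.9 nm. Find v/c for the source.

0.120c

λ'/λ₀ = 1.1282 > 1 (redshift), so the source is receding.
λ'/λ₀ = √((1 + β)/(1 − β)) for a receding source ⇒ β = (r² − 1)/(r² + 1) with r = λ'/λ₀.
β = (1.2728 − 1)/(1.2728 + 1) ≈ 0.120.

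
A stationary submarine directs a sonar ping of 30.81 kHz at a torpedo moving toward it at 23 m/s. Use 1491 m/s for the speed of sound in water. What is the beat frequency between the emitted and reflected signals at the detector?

At the torpedo (a moving observer), f₁ = f₀ · (v + u)/v = 30.81 × 1514/1491 ≈ 31.285 kHz.
On reflection it acts as a source moving toward the stationary detector: f₂ = f₁ · v/(v − u) = 31.285 × 1491/1468 ≈ 31.775 kHz.
Beat frequency (with f₀ = 30810 Hz): |f₂ − f₀| = 2u·f₀/(v − u) = 2 × 23 × 30810/1468 ≈ 965 Hz.

965 Hz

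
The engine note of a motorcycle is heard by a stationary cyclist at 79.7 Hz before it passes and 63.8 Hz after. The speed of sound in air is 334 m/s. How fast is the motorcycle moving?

f₁/f₂ = (v + v_s)/(v − v_s), so v_s = v · (f₁ − f₂)/(f₁ + f₂).
v_s = 334 × (79.7 − 63.8)/(79.7 + 63.8) = 334 × 15.9/143.5 ≈ 37 m/s.

37 m/s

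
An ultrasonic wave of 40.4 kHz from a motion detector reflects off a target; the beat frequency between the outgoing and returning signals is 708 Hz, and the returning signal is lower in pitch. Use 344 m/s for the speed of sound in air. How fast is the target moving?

3.0 m/s

Double Doppler shift off a moving reflector: f₂ = f₀ · (v + u)/(v − u) (u > 0 toward emitter).
Returning signal is lower, so f₂ = f₀ − Δf = 40400 − 708 = 39692 Hz.
Rearranging, u = v · (f₂ − f₀)/(f₂ + f₀) = 344 × -708/80092 ≈ -3.0 m/s.
So the target is moving at 3.0 m/s away from the emitter.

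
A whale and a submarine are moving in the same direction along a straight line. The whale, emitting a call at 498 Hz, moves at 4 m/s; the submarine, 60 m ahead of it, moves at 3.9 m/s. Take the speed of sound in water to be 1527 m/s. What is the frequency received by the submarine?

498 Hz

The submarine is ahead, so the whale is moving toward it while the submarine is moving away from the whale.
With source approaching and observer receding, f' = f · (v − v_o)/(v − v_s).
f' = 498 × (1527 − 3.9)/(1527 − 4) = 498 × 1523.1/1523 ≈ 498 Hz.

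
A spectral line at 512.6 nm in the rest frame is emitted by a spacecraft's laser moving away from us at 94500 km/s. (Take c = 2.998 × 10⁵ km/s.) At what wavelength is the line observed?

β = v/c = 94500/299800 = 0.3152.
Relativistic Doppler for wavelength: λ' = λ₀ · √((1 + β)/(1 − β)).
λ' = 512.6 × √(1.3152/0.6848) = 512.6 × 1.38586 ≈ 710.4 nm.

710.4 nm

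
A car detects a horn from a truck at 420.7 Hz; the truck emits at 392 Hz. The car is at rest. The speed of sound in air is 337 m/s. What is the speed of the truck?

23.0 m/s

f' > f, so the truck is approaching.
f' = f · v/(v − v_s) ⇒ v_s = v · |1 − f/f'|.
v_s = 337 × |1 − 392/420.7| = 337 × 0.06822 ≈ 23.0 m/s.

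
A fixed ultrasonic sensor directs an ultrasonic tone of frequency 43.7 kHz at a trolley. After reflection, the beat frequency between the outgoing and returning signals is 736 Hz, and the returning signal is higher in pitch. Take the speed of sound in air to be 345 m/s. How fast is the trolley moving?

Double Doppler shift off a moving reflector: f₂ = f₀ · (v + u)/(v − u) (u > 0 toward emitter).
Returning signal is higher, so f₂ = f₀ + Δf = 43700 + 736 = 44436 Hz.
Rearranging, u = v · (f₂ − f₀)/(f₂ + f₀) = 345 × 736/88136 ≈ 2.88 m/s.
So the trolley is moving at 2.88 m/s toward the emitter.

2.88 m/s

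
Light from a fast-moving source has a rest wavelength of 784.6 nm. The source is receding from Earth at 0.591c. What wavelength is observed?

Relativistic Doppler for wavelength: λ' = λ₀ · √((1 + β)/(1 − β)).
λ' = 784.6 × √(1.5910/0.4090) = 784.6 × 1.97230 ≈ 1547.5 nm.

1547.5 nm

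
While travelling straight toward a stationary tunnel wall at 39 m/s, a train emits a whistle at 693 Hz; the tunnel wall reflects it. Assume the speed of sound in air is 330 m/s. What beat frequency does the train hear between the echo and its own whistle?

186 Hz

The tunnel wall receives the sound from a moving source: f₁ = f₀ · v/(v − v_e) = 693 × 330/291 ≈ 785.9 Hz.
On the return leg the train is a moving observer: f₂ = f₁ · (v + v_e)/v = 785.9 × 369/330 ≈ 878.8 Hz.
Equivalently f₂ = f₀ · (v + v_e)/(v − v_e).
Beat against the emitted tone: |f₂ − f₀| = 2v_e·f₀/(v − v_e) = 2 × 39 × 693/291 ≈ 186 Hz.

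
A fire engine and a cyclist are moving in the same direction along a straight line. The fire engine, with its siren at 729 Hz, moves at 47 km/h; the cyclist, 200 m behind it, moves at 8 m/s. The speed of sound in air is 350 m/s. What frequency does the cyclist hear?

719 Hz

47 km/h = 13.06 m/s.
The cyclist is behind, so the fire engine is moving away from it while the cyclist is moving toward the fire engine.
With source receding and observer approaching, f' = f · (v + v_o)/(v + v_s).
f' = 729 × (350 + 8)/(350 + 13.06) = 729 × 358/363.06 ≈ 719 Hz.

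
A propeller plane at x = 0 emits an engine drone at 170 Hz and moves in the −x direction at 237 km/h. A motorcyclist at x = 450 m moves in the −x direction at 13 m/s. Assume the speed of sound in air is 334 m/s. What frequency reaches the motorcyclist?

148 Hz

237 km/h = 65.83 m/s.
The observer lies on the +x side, so the source is heading away from the observer and the observer is heading toward the source.
With source receding and observer approaching, f' = f · (v + v_o)/(v + v_s).
f' = 170 × (334 + 13)/(334 + 65.83) = 170 × 347/399.83 ≈ 148 Hz.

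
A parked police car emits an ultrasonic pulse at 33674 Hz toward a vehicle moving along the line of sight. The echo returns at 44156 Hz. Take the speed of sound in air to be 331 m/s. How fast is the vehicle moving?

Double Doppler shift off a moving reflector: f₂ = f₀ · (v + u)/(v − u) (u > 0 toward emitter).
Rearranging, u = v · (f₂ − f₀)/(f₂ + f₀) = 331 × 10482/77830 ≈ 45 m/s.
So the vehicle is moving at 45 m/s toward the emitter.

45 m/s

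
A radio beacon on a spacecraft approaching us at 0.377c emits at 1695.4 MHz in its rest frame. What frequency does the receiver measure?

2520.5 MHz

Relativistic Doppler for frequency: f' = f₀ · √((1 + β)/(1 − β)).
f' = 1695.4 × √(1.3770/0.6230) = 1695.4 × 1.48670 ≈ 2520.5 MHz.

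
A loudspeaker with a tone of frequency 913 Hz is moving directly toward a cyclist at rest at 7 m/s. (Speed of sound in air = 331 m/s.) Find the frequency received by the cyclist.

Only the source moves, toward the listener, so f' = f · v/(v − v_s).
f' = 913 × 331/(331 − 7) = 913 × 331/324 ≈ 933 Hz.

933 Hz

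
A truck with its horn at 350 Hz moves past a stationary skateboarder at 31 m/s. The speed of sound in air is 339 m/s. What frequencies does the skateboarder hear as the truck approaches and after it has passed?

Approaching: f₁ = f · v/(v − v_s) = 350 × 339/308 ≈ 385 Hz.
Receding: f₂ = f · v/(v + v_s) = 350 × 339/370 ≈ 321 Hz.

385 Hz approaching; 321 Hz receding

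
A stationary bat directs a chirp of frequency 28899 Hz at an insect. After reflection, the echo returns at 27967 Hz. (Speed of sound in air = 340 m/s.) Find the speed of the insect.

Double Doppler shift off a moving reflector: f₂ = f₀ · (v + u)/(v − u) (u > 0 toward emitter).
Rearranging, u = v · (f₂ − f₀)/(f₂ + f₀) = 340 × -932/56866 ≈ -5.6 m/s.
So the insect is moving at 5.6 m/s away from the emitter.

5.6 m/s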